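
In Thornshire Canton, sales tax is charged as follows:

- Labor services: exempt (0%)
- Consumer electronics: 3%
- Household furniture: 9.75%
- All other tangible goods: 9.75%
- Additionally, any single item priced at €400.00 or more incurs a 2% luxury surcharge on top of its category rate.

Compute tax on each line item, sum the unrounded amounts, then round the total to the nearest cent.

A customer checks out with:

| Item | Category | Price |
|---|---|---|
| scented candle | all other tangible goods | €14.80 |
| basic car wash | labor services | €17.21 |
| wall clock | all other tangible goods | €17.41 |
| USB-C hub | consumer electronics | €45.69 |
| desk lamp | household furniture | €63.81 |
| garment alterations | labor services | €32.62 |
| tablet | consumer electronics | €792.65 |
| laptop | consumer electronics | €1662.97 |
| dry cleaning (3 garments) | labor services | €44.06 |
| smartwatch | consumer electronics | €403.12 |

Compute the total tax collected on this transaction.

€153.67

Scented candle €14.80: all other tangible goods → 9.75% → €1.443
Basic car wash €17.21: labor services → 0% → €0.00
Wall clock €17.41: all other tangible goods → 9.75% → €1.697475
USB-C hub €45.69: consumer electronics → 3% → €1.3707
Desk lamp €63.81: household furniture → 9.75% → €6.221475
Garment alterations €32.62: labor services → 0% → €0.00
Tablet €792.65: consumer electronics → 3% + 2% surcharge = 5% → €39.6325
Laptop €1662.97: consumer electronics → 3% + 2% surcharge = 5% → €83.1485
Dry cleaning (3 garments) €44.06: labor services → 0% → €0.00
Smartwatch €403.12: consumer electronics → 3% + 2% surcharge = 5% → €20.156
Unrounded tax sum = €153.66965 → €153.67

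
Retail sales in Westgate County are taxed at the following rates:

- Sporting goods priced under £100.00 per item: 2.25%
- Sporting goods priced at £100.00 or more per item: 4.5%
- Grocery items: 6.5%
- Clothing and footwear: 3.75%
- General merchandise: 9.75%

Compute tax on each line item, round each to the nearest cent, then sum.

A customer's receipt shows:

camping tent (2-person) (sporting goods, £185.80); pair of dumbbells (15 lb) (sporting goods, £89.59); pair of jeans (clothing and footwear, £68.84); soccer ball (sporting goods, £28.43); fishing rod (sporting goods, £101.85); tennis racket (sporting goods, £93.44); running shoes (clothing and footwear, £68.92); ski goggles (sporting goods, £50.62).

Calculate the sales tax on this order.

Camping tent (2-person) £185.80: sporting goods, £100.00 or more → 4.5% → £8.36
Pair of dumbbells (15 lb) £89.59: sporting goods, under £100.00 → 2.25% → £2.02
Pair of jeans £68.84: clothing and footwear → 3.75% → £2.58
Soccer ball £28.43: sporting goods, under £100.00 → 2.25% → £0.64
Fishing rod £101.85: sporting goods, £100.00 or more → 4.5% → £4.58
Tennis racket £93.44: sporting goods, under £100.00 → 2.25% → £2.10
Running shoes £68.92: clothing and footwear → 3.75% → £2.58
Ski goggles £50.62: sporting goods, under £100.00 → 2.25% → £1.14
Total tax = £8.36 + £2.02 + £2.58 + £0.64 + £4.58 + £2.10 + £2.58 + £1.14 = £24.00

£24.00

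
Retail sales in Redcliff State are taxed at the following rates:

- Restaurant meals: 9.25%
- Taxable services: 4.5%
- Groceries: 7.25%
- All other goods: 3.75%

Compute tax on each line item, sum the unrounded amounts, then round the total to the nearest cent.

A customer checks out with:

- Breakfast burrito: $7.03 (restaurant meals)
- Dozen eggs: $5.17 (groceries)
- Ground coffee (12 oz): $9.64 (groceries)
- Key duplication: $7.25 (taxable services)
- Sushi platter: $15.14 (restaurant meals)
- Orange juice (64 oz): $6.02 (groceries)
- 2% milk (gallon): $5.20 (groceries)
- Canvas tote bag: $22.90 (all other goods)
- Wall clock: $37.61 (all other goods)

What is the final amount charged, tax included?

Breakfast burrito $7.03: restaurant meals → 9.25% → $0.650275
Dozen eggs $5.17: groceries → 7.25% → $0.374825
Ground coffee (12 oz) $9.64: groceries → 7.25% → $0.6989
Key duplication $7.25: taxable services → 4.5% → $0.32625
Sushi platter $15.14: restaurant meals → 9.25% → $1.40045
Orange juice (64 oz) $6.02: groceries → 7.25% → $0.43645
2% milk (gallon) $5.20: groceries → 7.25% → $0.377
Canvas tote bag $22.90: all other goods → 3.75% → $0.85875
Wall clock $37.61: all other goods → 3.75% → $1.410375
Subtotal = $115.96; unrounded tax = $6.533275 → $6.53; total due = $122.49

$122.49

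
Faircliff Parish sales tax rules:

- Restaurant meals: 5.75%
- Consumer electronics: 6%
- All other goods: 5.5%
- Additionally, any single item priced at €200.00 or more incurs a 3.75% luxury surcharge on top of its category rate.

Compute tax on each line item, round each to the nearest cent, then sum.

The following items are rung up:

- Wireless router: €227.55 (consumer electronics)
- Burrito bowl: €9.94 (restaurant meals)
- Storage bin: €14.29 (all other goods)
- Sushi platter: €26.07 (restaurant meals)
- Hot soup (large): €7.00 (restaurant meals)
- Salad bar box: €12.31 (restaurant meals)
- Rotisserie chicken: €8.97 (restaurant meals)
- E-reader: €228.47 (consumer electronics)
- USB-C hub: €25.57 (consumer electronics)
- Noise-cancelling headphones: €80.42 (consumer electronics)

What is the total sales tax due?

Wireless router €227.55: consumer electronics → 6% + 3.75% surcharge = 9.75% → €22.19
Burrito bowl €9.94: restaurant meals → 5.75% → €0.57
Storage bin €14.29: all other goods → 5.5% → €0.79
Sushi platter €26.07: restaurant meals → 5.75% → €1.50
Hot soup (large) €7.00: restaurant meals → 5.75% → €0.40
Salad bar box €12.31: restaurant meals → 5.75% → €0.71
Rotisserie chicken €8.97: restaurant meals → 5.75% → €0.52
E-reader €228.47: consumer electronics → 6% + 3.75% surcharge = 9.75% → €22.28
USB-C hub €25.57: consumer electronics → 6% → €1.53
Noise-cancelling headphones €80.42: consumer electronics → 6% → €4.83
Total tax = €22.19 + €0.57 + €0.79 + €1.50 + €0.40 + €0.71 + €0.52 + €22.28 + €1.53 + €4.83 = €55.32

€55.32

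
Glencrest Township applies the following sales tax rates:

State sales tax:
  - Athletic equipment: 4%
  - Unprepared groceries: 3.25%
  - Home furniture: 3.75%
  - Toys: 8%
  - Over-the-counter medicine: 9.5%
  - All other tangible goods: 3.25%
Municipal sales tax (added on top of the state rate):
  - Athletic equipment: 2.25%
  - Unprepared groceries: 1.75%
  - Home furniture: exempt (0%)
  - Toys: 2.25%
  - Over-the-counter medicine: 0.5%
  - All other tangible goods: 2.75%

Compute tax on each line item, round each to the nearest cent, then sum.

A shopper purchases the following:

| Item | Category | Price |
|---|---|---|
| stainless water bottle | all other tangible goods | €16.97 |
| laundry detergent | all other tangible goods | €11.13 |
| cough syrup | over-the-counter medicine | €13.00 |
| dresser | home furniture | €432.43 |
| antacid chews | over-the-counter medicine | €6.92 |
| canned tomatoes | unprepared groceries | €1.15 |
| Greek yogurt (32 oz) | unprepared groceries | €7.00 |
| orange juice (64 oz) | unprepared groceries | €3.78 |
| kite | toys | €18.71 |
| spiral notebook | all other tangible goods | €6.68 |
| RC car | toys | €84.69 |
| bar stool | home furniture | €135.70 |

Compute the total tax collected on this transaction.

€36.59

Stainless water bottle €16.97: all other tangible goods → 3.25% + 2.75% municipal = 6% → €1.02
Laundry detergent €11.13: all other tangible goods → 3.25% + 2.75% municipal = 6% → €0.67
Cough syrup €13.00: over-the-counter medicine → 9.5% + 0.5% municipal = 10% → €1.30
Dresser €432.43: home furniture → 3.75% + 0% municipal = 3.75% → €16.22
Antacid chews €6.92: over-the-counter medicine → 9.5% + 0.5% municipal = 10% → €0.69
Canned tomatoes €1.15: unprepared groceries → 3.25% + 1.75% municipal = 5% → €0.06
Greek yogurt (32 oz) €7.00: unprepared groceries → 3.25% + 1.75% municipal = 5% → €0.35
Orange juice (64 oz) €3.78: unprepared groceries → 3.25% + 1.75% municipal = 5% → €0.19
Kite €18.71: toys → 8% + 2.25% municipal = 10.25% → €1.92
Spiral notebook €6.68: all other tangible goods → 3.25% + 2.75% municipal = 6% → €0.40
RC car €84.69: toys → 8% + 2.25% municipal = 10.25% → €8.68
Bar stool €135.70: home furniture → 3.75% + 0% municipal = 3.75% → €5.09
Total tax = €1.02 + €0.67 + €1.30 + €16.22 + €0.69 + €0.06 + €0.35 + €0.19 + €1.92 + €0.40 + €8.68 + €5.09 = €36.59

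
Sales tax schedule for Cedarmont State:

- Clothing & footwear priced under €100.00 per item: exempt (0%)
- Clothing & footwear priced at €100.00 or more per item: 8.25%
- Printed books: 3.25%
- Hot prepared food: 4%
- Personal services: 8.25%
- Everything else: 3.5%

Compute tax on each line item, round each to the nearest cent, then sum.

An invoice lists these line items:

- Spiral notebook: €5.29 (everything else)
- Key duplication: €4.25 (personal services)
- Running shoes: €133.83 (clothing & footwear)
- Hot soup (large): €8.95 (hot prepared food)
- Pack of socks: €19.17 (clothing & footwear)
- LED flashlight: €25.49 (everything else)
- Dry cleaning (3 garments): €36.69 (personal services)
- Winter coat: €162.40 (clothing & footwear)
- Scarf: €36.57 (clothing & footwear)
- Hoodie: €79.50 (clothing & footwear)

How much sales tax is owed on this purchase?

Spiral notebook €5.29: everything else → 3.5% → €0.19
Key duplication €4.25: personal services → 8.25% → €0.35
Running shoes €133.83: clothing & footwear, €100.00 or more → 8.25% → €11.04
Hot soup (large) €8.95: hot prepared food → 4% → €0.36
Pack of socks €19.17: clothing & footwear, under €100.00 → 0% → €0.00
LED flashlight €25.49: everything else → 3.5% → €0.89
Dry cleaning (3 garments) €36.69: personal services → 8.25% → €3.03
Winter coat €162.40: clothing & footwear, €100.00 or more → 8.25% → €13.40
Scarf €36.57: clothing & footwear, under €100.00 → 0% → €0.00
Hoodie €79.50: clothing & footwear, under €100.00 → 0% → €0.00
Total tax = €0.19 + €0.35 + €11.04 + €0.36 + €0.89 + €3.03 + €13.40 = €29.26

€29.26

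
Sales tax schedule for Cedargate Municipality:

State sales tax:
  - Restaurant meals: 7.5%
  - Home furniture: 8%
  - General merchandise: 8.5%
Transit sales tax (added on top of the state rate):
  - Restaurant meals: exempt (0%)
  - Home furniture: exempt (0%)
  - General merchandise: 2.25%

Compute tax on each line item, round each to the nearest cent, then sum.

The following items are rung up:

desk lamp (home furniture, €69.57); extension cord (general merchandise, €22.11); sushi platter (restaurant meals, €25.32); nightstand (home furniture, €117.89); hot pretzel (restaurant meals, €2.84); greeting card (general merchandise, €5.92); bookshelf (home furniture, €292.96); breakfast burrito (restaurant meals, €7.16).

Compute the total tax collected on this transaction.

€44.11

Desk lamp €69.57: home furniture → 8% + 0% transit = 8% → €5.57
Extension cord €22.11: general merchandise → 8.5% + 2.25% transit = 10.75% → €2.38
Sushi platter €25.32: restaurant meals → 7.5% + 0% transit = 7.5% → €1.90
Nightstand €117.89: home furniture → 8% + 0% transit = 8% → €9.43
Hot pretzel €2.84: restaurant meals → 7.5% + 0% transit = 7.5% → €0.21
Greeting card €5.92: general merchandise → 8.5% + 2.25% transit = 10.75% → €0.64
Bookshelf €292.96: home furniture → 8% + 0% transit = 8% → €23.44
Breakfast burrito €7.16: restaurant meals → 7.5% + 0% transit = 7.5% → €0.54
Total tax = €5.57 + €2.38 + €1.90 + €9.43 + €0.21 + €0.64 + €23.44 + €0.54 = €44.11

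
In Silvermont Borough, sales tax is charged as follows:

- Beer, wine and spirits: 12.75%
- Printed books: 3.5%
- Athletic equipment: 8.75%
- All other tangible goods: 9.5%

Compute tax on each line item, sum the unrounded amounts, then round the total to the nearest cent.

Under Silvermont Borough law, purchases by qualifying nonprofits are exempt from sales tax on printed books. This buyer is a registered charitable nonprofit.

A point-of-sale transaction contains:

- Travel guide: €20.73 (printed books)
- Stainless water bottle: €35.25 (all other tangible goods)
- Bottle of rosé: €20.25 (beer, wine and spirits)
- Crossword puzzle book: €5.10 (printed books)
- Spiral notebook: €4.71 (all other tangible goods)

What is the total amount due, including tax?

Travel guide €20.73: printed books, buyer-exempt → 0% → €0.00
Stainless water bottle €35.25: all other tangible goods → 9.5% → €3.34875
Bottle of rosé €20.25: beer, wine and spirits → 12.75% → €2.581875
Crossword puzzle book €5.10: printed books, buyer-exempt → 0% → €0.00
Spiral notebook €4.71: all other tangible goods → 9.5% → €0.44745
Subtotal = €86.04; unrounded tax = €6.378075 → €6.38; total due = €92.42

€92.42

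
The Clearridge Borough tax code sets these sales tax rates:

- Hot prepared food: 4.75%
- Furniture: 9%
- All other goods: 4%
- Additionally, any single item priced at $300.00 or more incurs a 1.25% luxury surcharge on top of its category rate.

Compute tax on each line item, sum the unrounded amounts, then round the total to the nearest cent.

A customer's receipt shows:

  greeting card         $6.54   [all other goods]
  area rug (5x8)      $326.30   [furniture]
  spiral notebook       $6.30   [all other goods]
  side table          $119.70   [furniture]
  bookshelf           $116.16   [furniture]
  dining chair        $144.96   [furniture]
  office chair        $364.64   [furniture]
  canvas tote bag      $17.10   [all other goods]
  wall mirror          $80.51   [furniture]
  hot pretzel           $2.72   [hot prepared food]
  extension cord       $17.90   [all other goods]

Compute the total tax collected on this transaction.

Greeting card $6.54: all other goods → 4% → $0.2616
Area rug (5x8) $326.30: furniture → 9% + 1.25% surcharge = 10.25% → $33.44575
Spiral notebook $6.30: all other goods → 4% → $0.252
Side table $119.70: furniture → 9% → $10.773
Bookshelf $116.16: furniture → 9% → $10.4544
Dining chair $144.96: furniture → 9% → $13.0464
Office chair $364.64: furniture → 9% + 1.25% surcharge = 10.25% → $37.3756
Canvas tote bag $17.10: all other goods → 4% → $0.684
Wall mirror $80.51: furniture → 9% → $7.2459
Hot pretzel $2.72: hot prepared food → 4.75% → $0.1292
Extension cord $17.90: all other goods → 4% → $0.716
Unrounded tax sum = $114.38385 → $114.38

$114.38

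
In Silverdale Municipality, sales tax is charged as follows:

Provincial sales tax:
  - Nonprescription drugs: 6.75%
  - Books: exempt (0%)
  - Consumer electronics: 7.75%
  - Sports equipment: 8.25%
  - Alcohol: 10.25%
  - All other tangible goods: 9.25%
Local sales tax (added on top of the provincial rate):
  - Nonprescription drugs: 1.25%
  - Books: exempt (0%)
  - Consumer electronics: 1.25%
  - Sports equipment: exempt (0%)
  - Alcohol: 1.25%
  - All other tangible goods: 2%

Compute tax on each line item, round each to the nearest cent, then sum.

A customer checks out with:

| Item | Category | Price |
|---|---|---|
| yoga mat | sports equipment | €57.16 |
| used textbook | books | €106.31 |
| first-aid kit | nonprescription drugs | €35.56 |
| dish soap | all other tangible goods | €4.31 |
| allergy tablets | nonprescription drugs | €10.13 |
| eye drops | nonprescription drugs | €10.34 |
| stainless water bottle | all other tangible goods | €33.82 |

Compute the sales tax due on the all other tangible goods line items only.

Dish soap €4.31: all other tangible goods → 9.25% + 2% local = 11.25% → €0.48
Stainless water bottle €33.82: all other tangible goods → 9.25% + 2% local = 11.25% → €3.80
Tax on all other tangible goods = €0.48 + €3.80 = €4.28

€4.28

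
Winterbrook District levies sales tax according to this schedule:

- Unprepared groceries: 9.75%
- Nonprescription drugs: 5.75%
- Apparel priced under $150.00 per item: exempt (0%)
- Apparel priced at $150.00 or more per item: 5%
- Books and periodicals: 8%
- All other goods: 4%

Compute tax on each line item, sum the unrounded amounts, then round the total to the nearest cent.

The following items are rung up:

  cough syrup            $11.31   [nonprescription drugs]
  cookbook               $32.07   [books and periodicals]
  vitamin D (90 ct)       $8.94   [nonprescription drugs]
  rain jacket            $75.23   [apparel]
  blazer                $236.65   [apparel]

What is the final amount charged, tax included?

Cough syrup $11.31: nonprescription drugs → 5.75% → $0.650325
Cookbook $32.07: books and periodicals → 8% → $2.5656
Vitamin D (90 ct) $8.94: nonprescription drugs → 5.75% → $0.51405
Rain jacket $75.23: apparel, under $150.00 → 0% → $0.00
Blazer $236.65: apparel, $150.00 or more → 5% → $11.8325
Subtotal = $364.20; unrounded tax = $15.562475 → $15.56; total due = $379.76

$379.76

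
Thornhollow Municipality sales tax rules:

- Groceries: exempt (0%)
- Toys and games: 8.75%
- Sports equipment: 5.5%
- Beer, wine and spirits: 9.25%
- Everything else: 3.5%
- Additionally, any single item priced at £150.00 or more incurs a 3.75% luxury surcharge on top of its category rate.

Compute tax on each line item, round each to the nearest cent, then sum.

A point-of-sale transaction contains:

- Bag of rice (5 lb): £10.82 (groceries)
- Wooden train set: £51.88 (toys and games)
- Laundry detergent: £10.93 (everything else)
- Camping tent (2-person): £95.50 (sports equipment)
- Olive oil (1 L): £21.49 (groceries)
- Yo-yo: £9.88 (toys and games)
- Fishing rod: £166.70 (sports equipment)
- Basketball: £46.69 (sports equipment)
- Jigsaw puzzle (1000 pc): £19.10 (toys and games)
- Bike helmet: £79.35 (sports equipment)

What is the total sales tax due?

£35.05

Bag of rice (5 lb) £10.82: groceries → 0% → £0.00
Wooden train set £51.88: toys and games → 8.75% → £4.54
Laundry detergent £10.93: everything else → 3.5% → £0.38
Camping tent (2-person) £95.50: sports equipment → 5.5% → £5.25
Olive oil (1 L) £21.49: groceries → 0% → £0.00
Yo-yo £9.88: toys and games → 8.75% → £0.86
Fishing rod £166.70: sports equipment → 5.5% + 3.75% surcharge = 9.25% → £15.42
Basketball £46.69: sports equipment → 5.5% → £2.57
Jigsaw puzzle (1000 pc) £19.10: toys and games → 8.75% → £1.67
Bike helmet £79.35: sports equipment → 5.5% → £4.36
Total tax = £4.54 + £0.38 + £5.25 + £0.86 + £15.42 + £2.57 + £1.67 + £4.36 = £35.05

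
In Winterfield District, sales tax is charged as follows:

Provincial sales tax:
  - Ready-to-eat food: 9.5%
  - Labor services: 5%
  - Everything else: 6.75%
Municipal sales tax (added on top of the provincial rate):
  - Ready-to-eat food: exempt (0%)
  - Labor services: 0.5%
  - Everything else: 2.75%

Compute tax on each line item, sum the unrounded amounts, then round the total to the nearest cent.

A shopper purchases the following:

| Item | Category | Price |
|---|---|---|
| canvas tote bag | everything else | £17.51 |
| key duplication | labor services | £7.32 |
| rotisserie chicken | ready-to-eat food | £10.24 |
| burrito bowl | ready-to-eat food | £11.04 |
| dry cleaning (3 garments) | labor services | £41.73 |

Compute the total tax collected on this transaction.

£6.38

Canvas tote bag £17.51: everything else → 6.75% + 2.75% municipal = 9.5% → £1.66345
Key duplication £7.32: labor services → 5% + 0.5% municipal = 5.5% → £0.4026
Rotisserie chicken £10.24: ready-to-eat food → 9.5% + 0% municipal = 9.5% → £0.9728
Burrito bowl £11.04: ready-to-eat food → 9.5% + 0% municipal = 9.5% → £1.0488
Dry cleaning (3 garments) £41.73: labor services → 5% + 0.5% municipal = 5.5% → £2.29515
Unrounded tax sum = £6.3828 → £6.38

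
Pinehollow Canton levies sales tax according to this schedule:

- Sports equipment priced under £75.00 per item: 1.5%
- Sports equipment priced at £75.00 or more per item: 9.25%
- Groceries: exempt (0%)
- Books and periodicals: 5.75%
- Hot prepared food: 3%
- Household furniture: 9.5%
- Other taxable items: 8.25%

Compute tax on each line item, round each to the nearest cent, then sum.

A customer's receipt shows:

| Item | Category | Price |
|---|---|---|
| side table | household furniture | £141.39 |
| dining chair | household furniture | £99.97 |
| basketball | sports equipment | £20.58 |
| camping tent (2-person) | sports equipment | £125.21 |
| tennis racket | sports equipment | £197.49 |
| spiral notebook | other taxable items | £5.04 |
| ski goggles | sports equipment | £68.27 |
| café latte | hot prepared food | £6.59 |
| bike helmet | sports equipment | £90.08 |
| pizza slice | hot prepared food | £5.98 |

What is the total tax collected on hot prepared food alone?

£0.38

Café latte £6.59: hot prepared food → 3% → £0.20
Pizza slice £5.98: hot prepared food → 3% → £0.18
Tax on hot prepared food = £0.20 + £0.18 = £0.38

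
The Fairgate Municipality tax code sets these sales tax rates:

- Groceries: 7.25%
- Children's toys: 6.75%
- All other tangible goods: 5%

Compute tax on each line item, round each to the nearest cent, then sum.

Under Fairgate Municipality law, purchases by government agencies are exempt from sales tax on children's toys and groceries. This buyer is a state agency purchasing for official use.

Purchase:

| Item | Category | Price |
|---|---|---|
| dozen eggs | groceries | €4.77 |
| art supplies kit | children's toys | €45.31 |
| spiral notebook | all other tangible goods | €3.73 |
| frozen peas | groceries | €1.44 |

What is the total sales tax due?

Dozen eggs €4.77: groceries, buyer-exempt → 0% → €0.00
Art supplies kit €45.31: children's toys, buyer-exempt → 0% → €0.00
Spiral notebook €3.73: all other tangible goods → 5% → €0.19
Frozen peas €1.44: groceries, buyer-exempt → 0% → €0.00
Total tax = €0.19

€0.19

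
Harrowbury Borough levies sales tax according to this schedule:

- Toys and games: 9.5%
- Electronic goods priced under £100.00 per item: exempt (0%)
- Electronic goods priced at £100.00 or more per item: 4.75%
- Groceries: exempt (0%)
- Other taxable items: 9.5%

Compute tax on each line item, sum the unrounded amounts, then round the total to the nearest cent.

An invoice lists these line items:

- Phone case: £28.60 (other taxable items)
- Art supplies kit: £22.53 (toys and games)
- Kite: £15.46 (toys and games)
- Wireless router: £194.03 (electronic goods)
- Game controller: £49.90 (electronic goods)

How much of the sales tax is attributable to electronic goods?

£9.22

Wireless router £194.03: electronic goods, £100.00 or more → 4.75% → £9.216425
Game controller £49.90: electronic goods, under £100.00 → 0% → £0.00
Tax on electronic goods: unrounded sum = £9.216425 → £9.22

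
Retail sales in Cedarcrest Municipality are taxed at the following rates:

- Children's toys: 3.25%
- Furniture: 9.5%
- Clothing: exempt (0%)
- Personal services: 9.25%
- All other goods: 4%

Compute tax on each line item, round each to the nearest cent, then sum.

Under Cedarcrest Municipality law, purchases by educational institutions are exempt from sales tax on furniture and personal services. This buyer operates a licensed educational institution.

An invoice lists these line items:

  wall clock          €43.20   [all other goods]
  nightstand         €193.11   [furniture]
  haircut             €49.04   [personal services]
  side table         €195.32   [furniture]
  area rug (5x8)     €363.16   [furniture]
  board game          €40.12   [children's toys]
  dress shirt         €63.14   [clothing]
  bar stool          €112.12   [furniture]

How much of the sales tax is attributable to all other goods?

€1.73

Wall clock €43.20: all other goods → 4% → €1.73
Tax on all other goods = €1.73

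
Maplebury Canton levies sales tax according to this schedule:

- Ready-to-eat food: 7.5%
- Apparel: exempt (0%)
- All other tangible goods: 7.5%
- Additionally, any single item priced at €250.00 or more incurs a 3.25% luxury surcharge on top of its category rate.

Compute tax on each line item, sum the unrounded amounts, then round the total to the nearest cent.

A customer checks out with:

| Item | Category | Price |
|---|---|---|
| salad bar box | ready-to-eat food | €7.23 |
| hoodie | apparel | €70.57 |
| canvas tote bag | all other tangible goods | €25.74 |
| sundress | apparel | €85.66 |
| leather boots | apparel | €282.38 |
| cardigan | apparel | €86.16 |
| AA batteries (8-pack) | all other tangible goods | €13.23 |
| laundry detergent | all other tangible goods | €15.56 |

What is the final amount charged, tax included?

€600.34

Salad bar box €7.23: ready-to-eat food → 7.5% → €0.54225
Hoodie €70.57: apparel → 0% → €0.00
Canvas tote bag €25.74: all other tangible goods → 7.5% → €1.9305
Sundress €85.66: apparel → 0% → €0.00
Leather boots €282.38: apparel → 0% + 3.25% surcharge = 3.25% → €9.17735
Cardigan €86.16: apparel → 0% → €0.00
AA batteries (8-pack) €13.23: all other tangible goods → 7.5% → €0.99225
Laundry detergent €15.56: all other tangible goods → 7.5% → €1.167
Subtotal = €586.53; unrounded tax = €13.80935 → €13.81; total due = €600.34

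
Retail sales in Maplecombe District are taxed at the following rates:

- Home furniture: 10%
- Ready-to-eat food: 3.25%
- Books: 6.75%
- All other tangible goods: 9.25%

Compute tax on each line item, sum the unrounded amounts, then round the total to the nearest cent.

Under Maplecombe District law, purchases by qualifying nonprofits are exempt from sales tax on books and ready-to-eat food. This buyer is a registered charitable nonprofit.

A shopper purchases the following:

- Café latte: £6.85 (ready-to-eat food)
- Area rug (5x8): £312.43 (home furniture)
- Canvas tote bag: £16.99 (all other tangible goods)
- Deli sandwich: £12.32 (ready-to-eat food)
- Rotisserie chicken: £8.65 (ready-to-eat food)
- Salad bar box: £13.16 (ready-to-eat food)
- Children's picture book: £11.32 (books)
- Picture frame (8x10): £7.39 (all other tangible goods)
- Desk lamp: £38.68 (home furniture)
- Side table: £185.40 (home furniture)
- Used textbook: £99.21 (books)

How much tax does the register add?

Café latte £6.85: ready-to-eat food, buyer-exempt → 0% → £0.00
Area rug (5x8) £312.43: home furniture → 10% → £31.243
Canvas tote bag £16.99: all other tangible goods → 9.25% → £1.571575
Deli sandwich £12.32: ready-to-eat food, buyer-exempt → 0% → £0.00
Rotisserie chicken £8.65: ready-to-eat food, buyer-exempt → 0% → £0.00
Salad bar box £13.16: ready-to-eat food, buyer-exempt → 0% → £0.00
Children's picture book £11.32: books, buyer-exempt → 0% → £0.00
Picture frame (8x10) £7.39: all other tangible goods → 9.25% → £0.683575
Desk lamp £38.68: home furniture → 10% → £3.868
Side table £185.40: home furniture → 10% → £18.54
Used textbook £99.21: books, buyer-exempt → 0% → £0.00
Unrounded tax sum = £55.90615 → £55.91

£55.91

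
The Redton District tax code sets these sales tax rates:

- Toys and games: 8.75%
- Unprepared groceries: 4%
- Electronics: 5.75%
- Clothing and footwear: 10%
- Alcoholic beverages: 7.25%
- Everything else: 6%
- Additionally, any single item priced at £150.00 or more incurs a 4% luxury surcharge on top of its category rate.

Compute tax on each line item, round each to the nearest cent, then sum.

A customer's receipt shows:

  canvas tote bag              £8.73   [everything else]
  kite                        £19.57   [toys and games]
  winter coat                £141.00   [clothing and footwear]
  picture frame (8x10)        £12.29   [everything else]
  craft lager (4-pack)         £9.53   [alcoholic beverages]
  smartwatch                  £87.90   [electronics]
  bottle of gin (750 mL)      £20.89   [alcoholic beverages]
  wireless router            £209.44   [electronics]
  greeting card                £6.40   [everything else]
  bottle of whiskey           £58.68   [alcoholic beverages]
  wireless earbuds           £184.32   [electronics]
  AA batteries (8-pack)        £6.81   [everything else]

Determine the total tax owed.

£67.75

Canvas tote bag £8.73: everything else → 6% → £0.52
Kite £19.57: toys and games → 8.75% → £1.71
Winter coat £141.00: clothing and footwear → 10% → £14.10
Picture frame (8x10) £12.29: everything else → 6% → £0.74
Craft lager (4-pack) £9.53: alcoholic beverages → 7.25% → £0.69
Smartwatch £87.90: electronics → 5.75% → £5.05
Bottle of gin (750 mL) £20.89: alcoholic beverages → 7.25% → £1.51
Wireless router £209.44: electronics → 5.75% + 4% surcharge = 9.75% → £20.42
Greeting card £6.40: everything else → 6% → £0.38
Bottle of whiskey £58.68: alcoholic beverages → 7.25% → £4.25
Wireless earbuds £184.32: electronics → 5.75% + 4% surcharge = 9.75% → £17.97
AA batteries (8-pack) £6.81: everything else → 6% → £0.41
Total tax = £0.52 + £1.71 + £14.10 + £0.74 + £0.69 + £5.05 + £1.51 + £20.42 + £0.38 + £4.25 + £17.97 + £0.41 = £67.75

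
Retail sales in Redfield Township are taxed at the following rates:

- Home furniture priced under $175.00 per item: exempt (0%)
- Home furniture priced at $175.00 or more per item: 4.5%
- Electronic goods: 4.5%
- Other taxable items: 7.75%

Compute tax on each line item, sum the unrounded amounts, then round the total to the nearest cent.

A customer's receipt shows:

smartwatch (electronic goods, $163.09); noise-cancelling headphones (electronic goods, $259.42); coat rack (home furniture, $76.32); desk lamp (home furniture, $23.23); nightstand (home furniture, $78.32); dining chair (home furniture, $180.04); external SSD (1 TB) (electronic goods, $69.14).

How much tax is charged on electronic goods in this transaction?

Smartwatch $163.09: electronic goods → 4.5% → $7.33905
Noise-cancelling headphones $259.42: electronic goods → 4.5% → $11.6739
External SSD (1 TB) $69.14: electronic goods → 4.5% → $3.1113
Tax on electronic goods: unrounded sum = $22.12425 → $22.12

$22.12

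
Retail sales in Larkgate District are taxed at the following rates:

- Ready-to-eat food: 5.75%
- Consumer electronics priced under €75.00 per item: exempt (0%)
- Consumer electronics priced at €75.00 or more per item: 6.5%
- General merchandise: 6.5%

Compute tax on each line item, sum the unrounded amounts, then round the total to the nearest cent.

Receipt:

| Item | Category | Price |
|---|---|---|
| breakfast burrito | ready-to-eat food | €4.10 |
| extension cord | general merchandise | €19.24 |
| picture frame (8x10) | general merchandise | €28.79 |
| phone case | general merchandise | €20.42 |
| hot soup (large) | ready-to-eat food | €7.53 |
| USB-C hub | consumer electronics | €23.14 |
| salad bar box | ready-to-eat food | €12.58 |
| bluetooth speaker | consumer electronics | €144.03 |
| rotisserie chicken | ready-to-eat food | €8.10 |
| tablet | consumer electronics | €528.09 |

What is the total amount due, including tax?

Breakfast burrito €4.10: ready-to-eat food → 5.75% → €0.23575
Extension cord €19.24: general merchandise → 6.5% → €1.2506
Picture frame (8x10) €28.79: general merchandise → 6.5% → €1.87135
Phone case €20.42: general merchandise → 6.5% → €1.3273
Hot soup (large) €7.53: ready-to-eat food → 5.75% → €0.432975
USB-C hub €23.14: consumer electronics, under €75.00 → 0% → €0.00
Salad bar box €12.58: ready-to-eat food → 5.75% → €0.72335
Bluetooth speaker €144.03: consumer electronics, €75.00 or more → 6.5% → €9.36195
Rotisserie chicken €8.10: ready-to-eat food → 5.75% → €0.46575
Tablet €528.09: consumer electronics, €75.00 or more → 6.5% → €34.32585
Subtotal = €796.02; unrounded tax = €49.994875 → €49.99; total due = €846.01

€846.01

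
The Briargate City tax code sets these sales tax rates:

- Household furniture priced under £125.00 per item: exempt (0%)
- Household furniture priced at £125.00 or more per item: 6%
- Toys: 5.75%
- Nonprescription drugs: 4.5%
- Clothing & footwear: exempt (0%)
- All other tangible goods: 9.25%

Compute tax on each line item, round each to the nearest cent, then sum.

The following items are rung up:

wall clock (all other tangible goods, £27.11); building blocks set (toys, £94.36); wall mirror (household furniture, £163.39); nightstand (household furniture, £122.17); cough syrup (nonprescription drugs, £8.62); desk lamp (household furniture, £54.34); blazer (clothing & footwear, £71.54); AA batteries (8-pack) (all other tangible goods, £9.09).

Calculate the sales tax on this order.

Wall clock £27.11: all other tangible goods → 9.25% → £2.51
Building blocks set £94.36: toys → 5.75% → £5.43
Wall mirror £163.39: household furniture, £125.00 or more → 6% → £9.80
Nightstand £122.17: household furniture, under £125.00 → 0% → £0.00
Cough syrup £8.62: nonprescription drugs → 4.5% → £0.39
Desk lamp £54.34: household furniture, under £125.00 → 0% → £0.00
Blazer £71.54: clothing & footwear → 0% → £0.00
AA batteries (8-pack) £9.09: all other tangible goods → 9.25% → £0.84
Total tax = £2.51 + £5.43 + £9.80 + £0.39 + £0.84 = £18.97

£18.97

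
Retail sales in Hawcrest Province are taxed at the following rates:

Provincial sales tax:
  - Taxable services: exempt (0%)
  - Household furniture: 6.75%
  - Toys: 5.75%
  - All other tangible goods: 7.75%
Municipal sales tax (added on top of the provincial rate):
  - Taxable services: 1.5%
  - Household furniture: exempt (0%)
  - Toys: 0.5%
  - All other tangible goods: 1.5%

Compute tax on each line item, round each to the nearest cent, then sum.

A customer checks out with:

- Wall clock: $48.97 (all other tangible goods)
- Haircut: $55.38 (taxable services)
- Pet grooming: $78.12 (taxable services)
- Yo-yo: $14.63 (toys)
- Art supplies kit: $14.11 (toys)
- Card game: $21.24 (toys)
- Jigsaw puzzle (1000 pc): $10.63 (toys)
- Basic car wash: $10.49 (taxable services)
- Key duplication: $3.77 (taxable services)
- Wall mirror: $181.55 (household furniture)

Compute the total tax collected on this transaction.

Wall clock $48.97: all other tangible goods → 7.75% + 1.5% municipal = 9.25% → $4.53
Haircut $55.38: taxable services → 0% + 1.5% municipal = 1.5% → $0.83
Pet grooming $78.12: taxable services → 0% + 1.5% municipal = 1.5% → $1.17
Yo-yo $14.63: toys → 5.75% + 0.5% municipal = 6.25% → $0.91
Art supplies kit $14.11: toys → 5.75% + 0.5% municipal = 6.25% → $0.88
Card game $21.24: toys → 5.75% + 0.5% municipal = 6.25% → $1.33
Jigsaw puzzle (1000 pc) $10.63: toys → 5.75% + 0.5% municipal = 6.25% → $0.66
Basic car wash $10.49: taxable services → 0% + 1.5% municipal = 1.5% → $0.16
Key duplication $3.77: taxable services → 0% + 1.5% municipal = 1.5% → $0.06
Wall mirror $181.55: household furniture → 6.75% + 0% municipal = 6.75% → $12.25
Total tax = $4.53 + $0.83 + $1.17 + $0.91 + $0.88 + $1.33 + $0.66 + $0.16 + $0.06 + $12.25 = $22.78

$22.78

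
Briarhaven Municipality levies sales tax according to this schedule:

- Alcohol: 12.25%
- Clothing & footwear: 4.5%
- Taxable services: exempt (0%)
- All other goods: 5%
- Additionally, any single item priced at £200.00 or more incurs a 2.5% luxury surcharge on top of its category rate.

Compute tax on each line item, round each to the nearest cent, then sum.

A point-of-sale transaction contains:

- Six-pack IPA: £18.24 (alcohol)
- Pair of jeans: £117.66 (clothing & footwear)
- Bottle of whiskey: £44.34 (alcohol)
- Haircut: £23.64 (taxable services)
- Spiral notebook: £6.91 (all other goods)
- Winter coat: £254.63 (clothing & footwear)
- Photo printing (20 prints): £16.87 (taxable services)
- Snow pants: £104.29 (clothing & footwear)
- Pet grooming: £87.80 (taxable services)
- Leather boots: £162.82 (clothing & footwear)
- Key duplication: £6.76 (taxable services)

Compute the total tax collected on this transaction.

£43.14

Six-pack IPA £18.24: alcohol → 12.25% → £2.23
Pair of jeans £117.66: clothing & footwear → 4.5% → £5.29
Bottle of whiskey £44.34: alcohol → 12.25% → £5.43
Haircut £23.64: taxable services → 0% → £0.00
Spiral notebook £6.91: all other goods → 5% → £0.35
Winter coat £254.63: clothing & footwear → 4.5% + 2.5% surcharge = 7% → £17.82
Photo printing (20 prints) £16.87: taxable services → 0% → £0.00
Snow pants £104.29: clothing & footwear → 4.5% → £4.69
Pet grooming £87.80: taxable services → 0% → £0.00
Leather boots £162.82: clothing & footwear → 4.5% → £7.33
Key duplication £6.76: taxable services → 0% → £0.00
Total tax = £2.23 + £5.29 + £5.43 + £0.35 + £17.82 + £4.69 + £7.33 = £43.14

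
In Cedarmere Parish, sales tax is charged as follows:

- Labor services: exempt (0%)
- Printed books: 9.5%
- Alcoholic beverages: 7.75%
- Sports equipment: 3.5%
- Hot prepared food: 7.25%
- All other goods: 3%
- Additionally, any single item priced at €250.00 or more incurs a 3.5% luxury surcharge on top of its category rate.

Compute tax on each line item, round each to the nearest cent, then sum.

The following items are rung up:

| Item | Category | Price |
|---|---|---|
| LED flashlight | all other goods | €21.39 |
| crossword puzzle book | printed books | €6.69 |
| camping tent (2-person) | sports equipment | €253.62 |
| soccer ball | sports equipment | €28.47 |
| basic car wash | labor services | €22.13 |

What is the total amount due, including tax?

€352.33

LED flashlight €21.39: all other goods → 3% → €0.64
Crossword puzzle book €6.69: printed books → 9.5% → €0.64
Camping tent (2-person) €253.62: sports equipment → 3.5% + 3.5% surcharge = 7% → €17.75
Soccer ball €28.47: sports equipment → 3.5% → €1.00
Basic car wash €22.13: labor services → 0% → €0.00
Subtotal = €332.30; tax = €20.03; total due = €352.33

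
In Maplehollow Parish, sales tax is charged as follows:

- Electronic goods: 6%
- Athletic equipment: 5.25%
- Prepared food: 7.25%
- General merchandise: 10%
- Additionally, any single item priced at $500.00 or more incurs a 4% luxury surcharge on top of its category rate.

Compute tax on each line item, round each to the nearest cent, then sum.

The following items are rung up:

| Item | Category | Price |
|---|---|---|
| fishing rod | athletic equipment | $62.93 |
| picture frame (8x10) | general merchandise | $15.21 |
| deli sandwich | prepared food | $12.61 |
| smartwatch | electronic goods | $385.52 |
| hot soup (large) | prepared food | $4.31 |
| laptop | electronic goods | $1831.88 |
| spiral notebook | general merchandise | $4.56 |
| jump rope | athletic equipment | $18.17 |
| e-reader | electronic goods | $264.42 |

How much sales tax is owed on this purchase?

Fishing rod $62.93: athletic equipment → 5.25% → $3.30
Picture frame (8x10) $15.21: general merchandise → 10% → $1.52
Deli sandwich $12.61: prepared food → 7.25% → $0.91
Smartwatch $385.52: electronic goods → 6% → $23.13
Hot soup (large) $4.31: prepared food → 7.25% → $0.31
Laptop $1831.88: electronic goods → 6% + 4% surcharge = 10% → $183.19
Spiral notebook $4.56: general merchandise → 10% → $0.46
Jump rope $18.17: athletic equipment → 5.25% → $0.95
E-reader $264.42: electronic goods → 6% → $15.87
Total tax = $3.30 + $1.52 + $0.91 + $23.13 + $0.31 + $183.19 + $0.46 + $0.95 + $15.87 = $229.64

$229.64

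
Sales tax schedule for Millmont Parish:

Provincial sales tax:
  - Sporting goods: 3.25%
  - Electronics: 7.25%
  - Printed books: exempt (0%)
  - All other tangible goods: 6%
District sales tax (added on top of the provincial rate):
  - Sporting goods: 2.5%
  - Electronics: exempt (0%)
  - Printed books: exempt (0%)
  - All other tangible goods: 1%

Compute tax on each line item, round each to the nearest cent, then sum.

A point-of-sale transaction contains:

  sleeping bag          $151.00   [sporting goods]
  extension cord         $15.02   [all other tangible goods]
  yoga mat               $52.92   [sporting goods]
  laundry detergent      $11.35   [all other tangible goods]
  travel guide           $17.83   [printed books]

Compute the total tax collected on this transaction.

$13.56

Sleeping bag $151.00: sporting goods → 3.25% + 2.5% district = 5.75% → $8.68
Extension cord $15.02: all other tangible goods → 6% + 1% district = 7% → $1.05
Yoga mat $52.92: sporting goods → 3.25% + 2.5% district = 5.75% → $3.04
Laundry detergent $11.35: all other tangible goods → 6% + 1% district = 7% → $0.79
Travel guide $17.83: printed books → 0% + 0% district = 0% → $0.00
Total tax = $8.68 + $1.05 + $3.04 + $0.79 = $13.56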